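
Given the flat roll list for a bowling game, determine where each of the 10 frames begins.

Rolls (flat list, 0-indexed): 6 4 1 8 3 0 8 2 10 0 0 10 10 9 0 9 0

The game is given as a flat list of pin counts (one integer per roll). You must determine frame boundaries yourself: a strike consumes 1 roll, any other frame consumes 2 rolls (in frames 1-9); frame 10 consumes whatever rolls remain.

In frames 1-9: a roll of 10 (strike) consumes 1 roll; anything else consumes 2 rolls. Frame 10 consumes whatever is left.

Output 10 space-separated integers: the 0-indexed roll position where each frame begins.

Frame 1 starts at roll index 0: rolls=6,4 (sum=10), consumes 2 rolls
Frame 2 starts at roll index 2: rolls=1,8 (sum=9), consumes 2 rolls
Frame 3 starts at roll index 4: rolls=3,0 (sum=3), consumes 2 rolls
Frame 4 starts at roll index 6: rolls=8,2 (sum=10), consumes 2 rolls
Frame 5 starts at roll index 8: roll=10 (strike), consumes 1 roll
Frame 6 starts at roll index 9: rolls=0,0 (sum=0), consumes 2 rolls
Frame 7 starts at roll index 11: roll=10 (strike), consumes 1 roll
Frame 8 starts at roll index 12: roll=10 (strike), consumes 1 roll
Frame 9 starts at roll index 13: rolls=9,0 (sum=9), consumes 2 rolls
Frame 10 starts at roll index 15: 2 remaining rolls

Answer: 0 2 4 6 8 9 11 12 13 15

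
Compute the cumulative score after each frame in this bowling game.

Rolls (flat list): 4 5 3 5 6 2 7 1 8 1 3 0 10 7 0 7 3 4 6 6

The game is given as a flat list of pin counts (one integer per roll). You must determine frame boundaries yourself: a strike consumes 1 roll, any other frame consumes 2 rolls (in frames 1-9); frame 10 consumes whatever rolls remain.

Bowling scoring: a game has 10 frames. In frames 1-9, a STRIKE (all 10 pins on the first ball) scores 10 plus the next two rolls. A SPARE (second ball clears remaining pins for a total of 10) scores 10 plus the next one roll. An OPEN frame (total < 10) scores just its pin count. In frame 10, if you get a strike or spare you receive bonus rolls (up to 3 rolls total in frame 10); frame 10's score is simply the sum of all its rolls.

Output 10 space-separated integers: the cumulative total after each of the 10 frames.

Answer: 9 17 25 33 42 45 62 69 83 99

Derivation:
Frame 1: OPEN (4+5=9). Cumulative: 9
Frame 2: OPEN (3+5=8). Cumulative: 17
Frame 3: OPEN (6+2=8). Cumulative: 25
Frame 4: OPEN (7+1=8). Cumulative: 33
Frame 5: OPEN (8+1=9). Cumulative: 42
Frame 6: OPEN (3+0=3). Cumulative: 45
Frame 7: STRIKE. 10 + next two rolls (7+0) = 17. Cumulative: 62
Frame 8: OPEN (7+0=7). Cumulative: 69
Frame 9: SPARE (7+3=10). 10 + next roll (4) = 14. Cumulative: 83
Frame 10: SPARE. Sum of all frame-10 rolls (4+6+6) = 16. Cumulative: 99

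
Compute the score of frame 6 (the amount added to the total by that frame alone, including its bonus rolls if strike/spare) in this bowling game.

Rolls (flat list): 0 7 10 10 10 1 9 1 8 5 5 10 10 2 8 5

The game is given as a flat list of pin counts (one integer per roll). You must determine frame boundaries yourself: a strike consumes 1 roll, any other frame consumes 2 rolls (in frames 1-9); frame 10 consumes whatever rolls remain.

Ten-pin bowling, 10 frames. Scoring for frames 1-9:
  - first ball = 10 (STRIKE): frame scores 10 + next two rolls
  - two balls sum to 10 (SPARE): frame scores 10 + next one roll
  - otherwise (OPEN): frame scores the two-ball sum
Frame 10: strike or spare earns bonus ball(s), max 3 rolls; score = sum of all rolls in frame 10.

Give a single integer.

Answer: 9

Derivation:
Frame 1: OPEN (0+7=7). Cumulative: 7
Frame 2: STRIKE. 10 + next two rolls (10+10) = 30. Cumulative: 37
Frame 3: STRIKE. 10 + next two rolls (10+1) = 21. Cumulative: 58
Frame 4: STRIKE. 10 + next two rolls (1+9) = 20. Cumulative: 78
Frame 5: SPARE (1+9=10). 10 + next roll (1) = 11. Cumulative: 89
Frame 6: OPEN (1+8=9). Cumulative: 98
Frame 7: SPARE (5+5=10). 10 + next roll (10) = 20. Cumulative: 118
Frame 8: STRIKE. 10 + next two rolls (10+2) = 22. Cumulative: 140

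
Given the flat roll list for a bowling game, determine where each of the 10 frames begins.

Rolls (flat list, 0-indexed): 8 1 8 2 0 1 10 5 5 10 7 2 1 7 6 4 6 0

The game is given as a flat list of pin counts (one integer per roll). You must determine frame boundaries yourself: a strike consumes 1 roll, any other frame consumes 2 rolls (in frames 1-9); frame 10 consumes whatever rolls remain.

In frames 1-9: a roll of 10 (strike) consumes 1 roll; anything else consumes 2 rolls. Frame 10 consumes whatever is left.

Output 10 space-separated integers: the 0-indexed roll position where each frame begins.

Frame 1 starts at roll index 0: rolls=8,1 (sum=9), consumes 2 rolls
Frame 2 starts at roll index 2: rolls=8,2 (sum=10), consumes 2 rolls
Frame 3 starts at roll index 4: rolls=0,1 (sum=1), consumes 2 rolls
Frame 4 starts at roll index 6: roll=10 (strike), consumes 1 roll
Frame 5 starts at roll index 7: rolls=5,5 (sum=10), consumes 2 rolls
Frame 6 starts at roll index 9: roll=10 (strike), consumes 1 roll
Frame 7 starts at roll index 10: rolls=7,2 (sum=9), consumes 2 rolls
Frame 8 starts at roll index 12: rolls=1,7 (sum=8), consumes 2 rolls
Frame 9 starts at roll index 14: rolls=6,4 (sum=10), consumes 2 rolls
Frame 10 starts at roll index 16: 2 remaining rolls

Answer: 0 2 4 6 7 9 10 12 14 16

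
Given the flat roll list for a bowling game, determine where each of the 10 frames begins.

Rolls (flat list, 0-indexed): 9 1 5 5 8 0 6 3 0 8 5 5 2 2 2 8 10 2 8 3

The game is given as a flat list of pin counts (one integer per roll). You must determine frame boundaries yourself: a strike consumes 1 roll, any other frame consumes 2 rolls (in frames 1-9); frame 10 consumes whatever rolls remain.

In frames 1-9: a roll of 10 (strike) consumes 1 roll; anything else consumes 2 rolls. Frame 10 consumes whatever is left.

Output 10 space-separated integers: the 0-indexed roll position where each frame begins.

Frame 1 starts at roll index 0: rolls=9,1 (sum=10), consumes 2 rolls
Frame 2 starts at roll index 2: rolls=5,5 (sum=10), consumes 2 rolls
Frame 3 starts at roll index 4: rolls=8,0 (sum=8), consumes 2 rolls
Frame 4 starts at roll index 6: rolls=6,3 (sum=9), consumes 2 rolls
Frame 5 starts at roll index 8: rolls=0,8 (sum=8), consumes 2 rolls
Frame 6 starts at roll index 10: rolls=5,5 (sum=10), consumes 2 rolls
Frame 7 starts at roll index 12: rolls=2,2 (sum=4), consumes 2 rolls
Frame 8 starts at roll index 14: rolls=2,8 (sum=10), consumes 2 rolls
Frame 9 starts at roll index 16: roll=10 (strike), consumes 1 roll
Frame 10 starts at roll index 17: 3 remaining rolls

Answer: 0 2 4 6 8 10 12 14 16 17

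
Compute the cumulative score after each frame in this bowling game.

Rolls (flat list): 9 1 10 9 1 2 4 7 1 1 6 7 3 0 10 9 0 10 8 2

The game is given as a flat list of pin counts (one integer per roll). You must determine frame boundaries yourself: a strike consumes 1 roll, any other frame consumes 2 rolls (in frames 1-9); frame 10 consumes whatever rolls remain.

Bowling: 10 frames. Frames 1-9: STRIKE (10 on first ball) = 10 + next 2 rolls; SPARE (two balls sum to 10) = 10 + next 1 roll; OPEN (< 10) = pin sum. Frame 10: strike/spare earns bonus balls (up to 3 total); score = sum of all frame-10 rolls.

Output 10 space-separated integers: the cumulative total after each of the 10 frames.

Frame 1: SPARE (9+1=10). 10 + next roll (10) = 20. Cumulative: 20
Frame 2: STRIKE. 10 + next two rolls (9+1) = 20. Cumulative: 40
Frame 3: SPARE (9+1=10). 10 + next roll (2) = 12. Cumulative: 52
Frame 4: OPEN (2+4=6). Cumulative: 58
Frame 5: OPEN (7+1=8). Cumulative: 66
Frame 6: OPEN (1+6=7). Cumulative: 73
Frame 7: SPARE (7+3=10). 10 + next roll (0) = 10. Cumulative: 83
Frame 8: SPARE (0+10=10). 10 + next roll (9) = 19. Cumulative: 102
Frame 9: OPEN (9+0=9). Cumulative: 111
Frame 10: STRIKE. Sum of all frame-10 rolls (10+8+2) = 20. Cumulative: 131

Answer: 20 40 52 58 66 73 83 102 111 131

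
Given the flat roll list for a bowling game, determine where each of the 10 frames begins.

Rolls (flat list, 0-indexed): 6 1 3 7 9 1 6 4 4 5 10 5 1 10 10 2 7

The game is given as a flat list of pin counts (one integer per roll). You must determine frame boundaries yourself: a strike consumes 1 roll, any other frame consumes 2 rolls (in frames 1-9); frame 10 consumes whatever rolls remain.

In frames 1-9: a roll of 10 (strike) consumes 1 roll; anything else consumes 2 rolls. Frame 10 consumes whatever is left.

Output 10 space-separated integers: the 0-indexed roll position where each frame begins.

Answer: 0 2 4 6 8 10 11 13 14 15

Derivation:
Frame 1 starts at roll index 0: rolls=6,1 (sum=7), consumes 2 rolls
Frame 2 starts at roll index 2: rolls=3,7 (sum=10), consumes 2 rolls
Frame 3 starts at roll index 4: rolls=9,1 (sum=10), consumes 2 rolls
Frame 4 starts at roll index 6: rolls=6,4 (sum=10), consumes 2 rolls
Frame 5 starts at roll index 8: rolls=4,5 (sum=9), consumes 2 rolls
Frame 6 starts at roll index 10: roll=10 (strike), consumes 1 roll
Frame 7 starts at roll index 11: rolls=5,1 (sum=6), consumes 2 rolls
Frame 8 starts at roll index 13: roll=10 (strike), consumes 1 roll
Frame 9 starts at roll index 14: roll=10 (strike), consumes 1 roll
Frame 10 starts at roll index 15: 2 remaining rolls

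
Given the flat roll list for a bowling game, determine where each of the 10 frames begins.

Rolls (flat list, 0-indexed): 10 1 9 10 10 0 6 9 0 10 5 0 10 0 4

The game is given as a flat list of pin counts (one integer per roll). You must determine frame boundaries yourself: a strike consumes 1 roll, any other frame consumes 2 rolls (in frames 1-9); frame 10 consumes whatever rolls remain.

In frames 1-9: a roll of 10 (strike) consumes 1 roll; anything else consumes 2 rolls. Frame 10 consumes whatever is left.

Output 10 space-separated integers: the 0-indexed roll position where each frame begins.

Frame 1 starts at roll index 0: roll=10 (strike), consumes 1 roll
Frame 2 starts at roll index 1: rolls=1,9 (sum=10), consumes 2 rolls
Frame 3 starts at roll index 3: roll=10 (strike), consumes 1 roll
Frame 4 starts at roll index 4: roll=10 (strike), consumes 1 roll
Frame 5 starts at roll index 5: rolls=0,6 (sum=6), consumes 2 rolls
Frame 6 starts at roll index 7: rolls=9,0 (sum=9), consumes 2 rolls
Frame 7 starts at roll index 9: roll=10 (strike), consumes 1 roll
Frame 8 starts at roll index 10: rolls=5,0 (sum=5), consumes 2 rolls
Frame 9 starts at roll index 12: roll=10 (strike), consumes 1 roll
Frame 10 starts at roll index 13: 2 remaining rolls

Answer: 0 1 3 4 5 7 9 10 12 13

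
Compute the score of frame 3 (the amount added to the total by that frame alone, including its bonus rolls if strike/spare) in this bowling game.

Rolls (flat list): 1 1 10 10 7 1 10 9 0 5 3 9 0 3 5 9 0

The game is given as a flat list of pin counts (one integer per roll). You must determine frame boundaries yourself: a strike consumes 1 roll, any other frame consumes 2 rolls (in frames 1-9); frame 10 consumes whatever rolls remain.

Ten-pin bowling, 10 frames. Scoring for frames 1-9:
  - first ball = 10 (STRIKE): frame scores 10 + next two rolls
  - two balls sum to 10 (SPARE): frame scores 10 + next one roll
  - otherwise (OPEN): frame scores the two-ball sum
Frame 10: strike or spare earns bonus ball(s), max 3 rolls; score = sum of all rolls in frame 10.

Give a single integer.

Frame 1: OPEN (1+1=2). Cumulative: 2
Frame 2: STRIKE. 10 + next two rolls (10+7) = 27. Cumulative: 29
Frame 3: STRIKE. 10 + next two rolls (7+1) = 18. Cumulative: 47
Frame 4: OPEN (7+1=8). Cumulative: 55
Frame 5: STRIKE. 10 + next two rolls (9+0) = 19. Cumulative: 74

Answer: 18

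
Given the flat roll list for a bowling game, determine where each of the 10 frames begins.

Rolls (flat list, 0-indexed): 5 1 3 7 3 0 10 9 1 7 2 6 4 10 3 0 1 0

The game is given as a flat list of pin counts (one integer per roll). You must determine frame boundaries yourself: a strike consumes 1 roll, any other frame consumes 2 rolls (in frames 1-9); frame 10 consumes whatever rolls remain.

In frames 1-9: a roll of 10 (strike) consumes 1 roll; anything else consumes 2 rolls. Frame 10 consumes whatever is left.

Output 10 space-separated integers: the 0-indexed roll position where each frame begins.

Answer: 0 2 4 6 7 9 11 13 14 16

Derivation:
Frame 1 starts at roll index 0: rolls=5,1 (sum=6), consumes 2 rolls
Frame 2 starts at roll index 2: rolls=3,7 (sum=10), consumes 2 rolls
Frame 3 starts at roll index 4: rolls=3,0 (sum=3), consumes 2 rolls
Frame 4 starts at roll index 6: roll=10 (strike), consumes 1 roll
Frame 5 starts at roll index 7: rolls=9,1 (sum=10), consumes 2 rolls
Frame 6 starts at roll index 9: rolls=7,2 (sum=9), consumes 2 rolls
Frame 7 starts at roll index 11: rolls=6,4 (sum=10), consumes 2 rolls
Frame 8 starts at roll index 13: roll=10 (strike), consumes 1 roll
Frame 9 starts at roll index 14: rolls=3,0 (sum=3), consumes 2 rolls
Frame 10 starts at roll index 16: 2 remaining rolls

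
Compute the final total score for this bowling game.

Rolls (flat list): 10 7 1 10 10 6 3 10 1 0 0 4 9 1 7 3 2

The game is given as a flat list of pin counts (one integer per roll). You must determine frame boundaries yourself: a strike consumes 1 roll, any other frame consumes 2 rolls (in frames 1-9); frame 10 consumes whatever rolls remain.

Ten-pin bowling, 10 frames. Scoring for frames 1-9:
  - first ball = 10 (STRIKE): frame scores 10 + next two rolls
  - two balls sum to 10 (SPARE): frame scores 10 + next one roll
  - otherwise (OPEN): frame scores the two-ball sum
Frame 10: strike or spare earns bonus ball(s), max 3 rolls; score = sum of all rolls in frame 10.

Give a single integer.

Answer: 125

Derivation:
Frame 1: STRIKE. 10 + next two rolls (7+1) = 18. Cumulative: 18
Frame 2: OPEN (7+1=8). Cumulative: 26
Frame 3: STRIKE. 10 + next two rolls (10+6) = 26. Cumulative: 52
Frame 4: STRIKE. 10 + next two rolls (6+3) = 19. Cumulative: 71
Frame 5: OPEN (6+3=9). Cumulative: 80
Frame 6: STRIKE. 10 + next two rolls (1+0) = 11. Cumulative: 91
Frame 7: OPEN (1+0=1). Cumulative: 92
Frame 8: OPEN (0+4=4). Cumulative: 96
Frame 9: SPARE (9+1=10). 10 + next roll (7) = 17. Cumulative: 113
Frame 10: SPARE. Sum of all frame-10 rolls (7+3+2) = 12. Cumulative: 125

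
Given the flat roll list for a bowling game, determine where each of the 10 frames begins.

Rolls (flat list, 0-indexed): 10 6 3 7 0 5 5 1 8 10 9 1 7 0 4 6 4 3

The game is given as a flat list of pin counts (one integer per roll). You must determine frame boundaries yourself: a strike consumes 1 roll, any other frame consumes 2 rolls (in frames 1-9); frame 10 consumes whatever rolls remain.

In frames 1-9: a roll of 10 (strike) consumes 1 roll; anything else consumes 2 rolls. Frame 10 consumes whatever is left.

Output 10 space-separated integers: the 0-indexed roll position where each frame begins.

Answer: 0 1 3 5 7 9 10 12 14 16

Derivation:
Frame 1 starts at roll index 0: roll=10 (strike), consumes 1 roll
Frame 2 starts at roll index 1: rolls=6,3 (sum=9), consumes 2 rolls
Frame 3 starts at roll index 3: rolls=7,0 (sum=7), consumes 2 rolls
Frame 4 starts at roll index 5: rolls=5,5 (sum=10), consumes 2 rolls
Frame 5 starts at roll index 7: rolls=1,8 (sum=9), consumes 2 rolls
Frame 6 starts at roll index 9: roll=10 (strike), consumes 1 roll
Frame 7 starts at roll index 10: rolls=9,1 (sum=10), consumes 2 rolls
Frame 8 starts at roll index 12: rolls=7,0 (sum=7), consumes 2 rolls
Frame 9 starts at roll index 14: rolls=4,6 (sum=10), consumes 2 rolls
Frame 10 starts at roll index 16: 2 remaining rolls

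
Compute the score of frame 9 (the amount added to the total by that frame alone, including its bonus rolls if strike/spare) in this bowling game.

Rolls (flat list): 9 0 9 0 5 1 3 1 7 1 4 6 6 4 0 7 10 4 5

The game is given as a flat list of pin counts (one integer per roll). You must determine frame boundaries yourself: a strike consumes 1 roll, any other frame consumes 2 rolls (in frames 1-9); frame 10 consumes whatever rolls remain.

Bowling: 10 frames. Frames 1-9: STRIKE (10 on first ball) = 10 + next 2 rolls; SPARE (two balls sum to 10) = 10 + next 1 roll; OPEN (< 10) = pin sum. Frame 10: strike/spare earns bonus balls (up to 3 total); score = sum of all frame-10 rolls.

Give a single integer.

Frame 1: OPEN (9+0=9). Cumulative: 9
Frame 2: OPEN (9+0=9). Cumulative: 18
Frame 3: OPEN (5+1=6). Cumulative: 24
Frame 4: OPEN (3+1=4). Cumulative: 28
Frame 5: OPEN (7+1=8). Cumulative: 36
Frame 6: SPARE (4+6=10). 10 + next roll (6) = 16. Cumulative: 52
Frame 7: SPARE (6+4=10). 10 + next roll (0) = 10. Cumulative: 62
Frame 8: OPEN (0+7=7). Cumulative: 69
Frame 9: STRIKE. 10 + next two rolls (4+5) = 19. Cumulative: 88
Frame 10: OPEN. Sum of all frame-10 rolls (4+5) = 9. Cumulative: 97

Answer: 19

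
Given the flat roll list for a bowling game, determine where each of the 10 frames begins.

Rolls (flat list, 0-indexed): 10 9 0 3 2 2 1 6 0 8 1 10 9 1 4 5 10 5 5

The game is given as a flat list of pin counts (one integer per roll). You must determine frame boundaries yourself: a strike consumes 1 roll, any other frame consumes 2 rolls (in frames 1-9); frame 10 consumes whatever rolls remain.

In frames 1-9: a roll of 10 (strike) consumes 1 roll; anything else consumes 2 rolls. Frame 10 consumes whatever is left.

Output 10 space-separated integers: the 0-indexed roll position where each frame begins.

Frame 1 starts at roll index 0: roll=10 (strike), consumes 1 roll
Frame 2 starts at roll index 1: rolls=9,0 (sum=9), consumes 2 rolls
Frame 3 starts at roll index 3: rolls=3,2 (sum=5), consumes 2 rolls
Frame 4 starts at roll index 5: rolls=2,1 (sum=3), consumes 2 rolls
Frame 5 starts at roll index 7: rolls=6,0 (sum=6), consumes 2 rolls
Frame 6 starts at roll index 9: rolls=8,1 (sum=9), consumes 2 rolls
Frame 7 starts at roll index 11: roll=10 (strike), consumes 1 roll
Frame 8 starts at roll index 12: rolls=9,1 (sum=10), consumes 2 rolls
Frame 9 starts at roll index 14: rolls=4,5 (sum=9), consumes 2 rolls
Frame 10 starts at roll index 16: 3 remaining rolls

Answer: 0 1 3 5 7 9 11 12 14 16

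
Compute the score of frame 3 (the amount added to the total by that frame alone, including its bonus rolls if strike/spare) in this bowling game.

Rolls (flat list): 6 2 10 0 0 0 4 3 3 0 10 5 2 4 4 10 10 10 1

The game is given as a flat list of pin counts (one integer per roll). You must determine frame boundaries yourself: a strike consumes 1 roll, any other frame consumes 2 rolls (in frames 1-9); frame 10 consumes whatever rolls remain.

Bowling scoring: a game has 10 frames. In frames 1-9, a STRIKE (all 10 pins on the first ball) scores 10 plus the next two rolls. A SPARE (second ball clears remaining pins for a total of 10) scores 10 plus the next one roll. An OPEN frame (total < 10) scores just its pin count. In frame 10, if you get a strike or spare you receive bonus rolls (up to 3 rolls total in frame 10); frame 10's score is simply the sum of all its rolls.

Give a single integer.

Answer: 0

Derivation:
Frame 1: OPEN (6+2=8). Cumulative: 8
Frame 2: STRIKE. 10 + next two rolls (0+0) = 10. Cumulative: 18
Frame 3: OPEN (0+0=0). Cumulative: 18
Frame 4: OPEN (0+4=4). Cumulative: 22
Frame 5: OPEN (3+3=6). Cumulative: 28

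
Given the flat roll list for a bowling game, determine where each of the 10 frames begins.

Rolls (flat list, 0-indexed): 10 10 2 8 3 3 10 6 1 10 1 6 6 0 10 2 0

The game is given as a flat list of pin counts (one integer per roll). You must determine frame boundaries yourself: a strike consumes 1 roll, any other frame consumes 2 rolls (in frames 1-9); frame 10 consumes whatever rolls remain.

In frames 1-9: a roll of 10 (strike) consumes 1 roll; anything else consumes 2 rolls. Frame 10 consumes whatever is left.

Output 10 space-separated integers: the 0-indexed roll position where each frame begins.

Answer: 0 1 2 4 6 7 9 10 12 14

Derivation:
Frame 1 starts at roll index 0: roll=10 (strike), consumes 1 roll
Frame 2 starts at roll index 1: roll=10 (strike), consumes 1 roll
Frame 3 starts at roll index 2: rolls=2,8 (sum=10), consumes 2 rolls
Frame 4 starts at roll index 4: rolls=3,3 (sum=6), consumes 2 rolls
Frame 5 starts at roll index 6: roll=10 (strike), consumes 1 roll
Frame 6 starts at roll index 7: rolls=6,1 (sum=7), consumes 2 rolls
Frame 7 starts at roll index 9: roll=10 (strike), consumes 1 roll
Frame 8 starts at roll index 10: rolls=1,6 (sum=7), consumes 2 rolls
Frame 9 starts at roll index 12: rolls=6,0 (sum=6), consumes 2 rolls
Frame 10 starts at roll index 14: 3 remaining rolls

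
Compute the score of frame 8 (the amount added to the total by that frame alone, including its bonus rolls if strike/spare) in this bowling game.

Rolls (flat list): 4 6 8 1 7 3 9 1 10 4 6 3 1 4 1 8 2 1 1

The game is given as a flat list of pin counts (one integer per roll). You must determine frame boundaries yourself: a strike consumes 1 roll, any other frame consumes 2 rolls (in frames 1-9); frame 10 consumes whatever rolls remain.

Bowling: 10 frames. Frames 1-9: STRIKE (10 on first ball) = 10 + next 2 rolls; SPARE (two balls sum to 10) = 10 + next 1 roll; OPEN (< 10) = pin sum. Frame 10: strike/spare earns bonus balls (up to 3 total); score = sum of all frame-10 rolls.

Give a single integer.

Answer: 5

Derivation:
Frame 1: SPARE (4+6=10). 10 + next roll (8) = 18. Cumulative: 18
Frame 2: OPEN (8+1=9). Cumulative: 27
Frame 3: SPARE (7+3=10). 10 + next roll (9) = 19. Cumulative: 46
Frame 4: SPARE (9+1=10). 10 + next roll (10) = 20. Cumulative: 66
Frame 5: STRIKE. 10 + next two rolls (4+6) = 20. Cumulative: 86
Frame 6: SPARE (4+6=10). 10 + next roll (3) = 13. Cumulative: 99
Frame 7: OPEN (3+1=4). Cumulative: 103
Frame 8: OPEN (4+1=5). Cumulative: 108
Frame 9: SPARE (8+2=10). 10 + next roll (1) = 11. Cumulative: 119
Frame 10: OPEN. Sum of all frame-10 rolls (1+1) = 2. Cumulative: 121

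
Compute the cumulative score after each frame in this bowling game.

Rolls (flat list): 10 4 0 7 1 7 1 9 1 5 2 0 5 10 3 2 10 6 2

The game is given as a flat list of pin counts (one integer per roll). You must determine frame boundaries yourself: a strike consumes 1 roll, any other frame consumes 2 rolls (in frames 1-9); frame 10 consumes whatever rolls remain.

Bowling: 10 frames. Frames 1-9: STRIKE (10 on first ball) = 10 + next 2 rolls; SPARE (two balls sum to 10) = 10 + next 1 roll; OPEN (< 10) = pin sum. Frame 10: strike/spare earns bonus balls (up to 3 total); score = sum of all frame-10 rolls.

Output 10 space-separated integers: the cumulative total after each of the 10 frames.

Answer: 14 18 26 34 49 56 61 76 81 99

Derivation:
Frame 1: STRIKE. 10 + next two rolls (4+0) = 14. Cumulative: 14
Frame 2: OPEN (4+0=4). Cumulative: 18
Frame 3: OPEN (7+1=8). Cumulative: 26
Frame 4: OPEN (7+1=8). Cumulative: 34
Frame 5: SPARE (9+1=10). 10 + next roll (5) = 15. Cumulative: 49
Frame 6: OPEN (5+2=7). Cumulative: 56
Frame 7: OPEN (0+5=5). Cumulative: 61
Frame 8: STRIKE. 10 + next two rolls (3+2) = 15. Cumulative: 76
Frame 9: OPEN (3+2=5). Cumulative: 81
Frame 10: STRIKE. Sum of all frame-10 rolls (10+6+2) = 18. Cumulative: 99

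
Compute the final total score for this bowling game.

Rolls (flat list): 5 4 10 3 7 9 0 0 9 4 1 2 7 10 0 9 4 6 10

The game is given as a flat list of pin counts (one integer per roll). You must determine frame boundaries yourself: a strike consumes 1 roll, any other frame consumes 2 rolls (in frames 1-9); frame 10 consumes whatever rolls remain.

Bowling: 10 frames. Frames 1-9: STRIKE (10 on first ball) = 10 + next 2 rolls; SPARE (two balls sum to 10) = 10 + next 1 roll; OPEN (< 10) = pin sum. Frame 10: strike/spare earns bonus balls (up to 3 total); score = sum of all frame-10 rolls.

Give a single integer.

Frame 1: OPEN (5+4=9). Cumulative: 9
Frame 2: STRIKE. 10 + next two rolls (3+7) = 20. Cumulative: 29
Frame 3: SPARE (3+7=10). 10 + next roll (9) = 19. Cumulative: 48
Frame 4: OPEN (9+0=9). Cumulative: 57
Frame 5: OPEN (0+9=9). Cumulative: 66
Frame 6: OPEN (4+1=5). Cumulative: 71
Frame 7: OPEN (2+7=9). Cumulative: 80
Frame 8: STRIKE. 10 + next two rolls (0+9) = 19. Cumulative: 99
Frame 9: OPEN (0+9=9). Cumulative: 108
Frame 10: SPARE. Sum of all frame-10 rolls (4+6+10) = 20. Cumulative: 128

Answer: 128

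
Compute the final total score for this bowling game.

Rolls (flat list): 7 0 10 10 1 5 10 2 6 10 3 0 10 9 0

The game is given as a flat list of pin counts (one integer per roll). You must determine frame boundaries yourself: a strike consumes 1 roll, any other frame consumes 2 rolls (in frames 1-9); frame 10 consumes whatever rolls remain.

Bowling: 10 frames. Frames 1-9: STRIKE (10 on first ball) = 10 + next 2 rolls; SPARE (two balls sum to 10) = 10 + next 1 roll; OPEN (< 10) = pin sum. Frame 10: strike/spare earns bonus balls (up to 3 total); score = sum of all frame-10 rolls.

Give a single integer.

Frame 1: OPEN (7+0=7). Cumulative: 7
Frame 2: STRIKE. 10 + next two rolls (10+1) = 21. Cumulative: 28
Frame 3: STRIKE. 10 + next two rolls (1+5) = 16. Cumulative: 44
Frame 4: OPEN (1+5=6). Cumulative: 50
Frame 5: STRIKE. 10 + next two rolls (2+6) = 18. Cumulative: 68
Frame 6: OPEN (2+6=8). Cumulative: 76
Frame 7: STRIKE. 10 + next two rolls (3+0) = 13. Cumulative: 89
Frame 8: OPEN (3+0=3). Cumulative: 92
Frame 9: STRIKE. 10 + next two rolls (9+0) = 19. Cumulative: 111
Frame 10: OPEN. Sum of all frame-10 rolls (9+0) = 9. Cumulative: 120

Answer: 120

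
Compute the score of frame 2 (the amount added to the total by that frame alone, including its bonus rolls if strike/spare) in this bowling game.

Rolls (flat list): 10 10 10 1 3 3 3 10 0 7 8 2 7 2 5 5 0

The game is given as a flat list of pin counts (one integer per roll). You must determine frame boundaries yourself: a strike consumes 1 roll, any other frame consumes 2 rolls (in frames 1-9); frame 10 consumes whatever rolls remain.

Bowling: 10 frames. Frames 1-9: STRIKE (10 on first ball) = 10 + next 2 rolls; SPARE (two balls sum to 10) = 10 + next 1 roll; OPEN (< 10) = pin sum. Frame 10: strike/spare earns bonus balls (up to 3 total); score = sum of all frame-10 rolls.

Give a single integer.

Frame 1: STRIKE. 10 + next two rolls (10+10) = 30. Cumulative: 30
Frame 2: STRIKE. 10 + next two rolls (10+1) = 21. Cumulative: 51
Frame 3: STRIKE. 10 + next two rolls (1+3) = 14. Cumulative: 65
Frame 4: OPEN (1+3=4). Cumulative: 69

Answer: 21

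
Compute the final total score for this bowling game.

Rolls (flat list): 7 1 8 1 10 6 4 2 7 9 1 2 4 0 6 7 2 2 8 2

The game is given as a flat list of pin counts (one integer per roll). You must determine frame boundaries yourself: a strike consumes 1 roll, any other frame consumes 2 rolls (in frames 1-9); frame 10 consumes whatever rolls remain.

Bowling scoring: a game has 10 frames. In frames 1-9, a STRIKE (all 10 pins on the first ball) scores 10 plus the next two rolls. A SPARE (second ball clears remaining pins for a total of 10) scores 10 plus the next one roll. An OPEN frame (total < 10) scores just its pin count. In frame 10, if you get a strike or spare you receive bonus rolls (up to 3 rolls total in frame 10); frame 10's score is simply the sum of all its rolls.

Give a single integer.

Answer: 103

Derivation:
Frame 1: OPEN (7+1=8). Cumulative: 8
Frame 2: OPEN (8+1=9). Cumulative: 17
Frame 3: STRIKE. 10 + next two rolls (6+4) = 20. Cumulative: 37
Frame 4: SPARE (6+4=10). 10 + next roll (2) = 12. Cumulative: 49
Frame 5: OPEN (2+7=9). Cumulative: 58
Frame 6: SPARE (9+1=10). 10 + next roll (2) = 12. Cumulative: 70
Frame 7: OPEN (2+4=6). Cumulative: 76
Frame 8: OPEN (0+6=6). Cumulative: 82
Frame 9: OPEN (7+2=9). Cumulative: 91
Frame 10: SPARE. Sum of all frame-10 rolls (2+8+2) = 12. Cumulative: 103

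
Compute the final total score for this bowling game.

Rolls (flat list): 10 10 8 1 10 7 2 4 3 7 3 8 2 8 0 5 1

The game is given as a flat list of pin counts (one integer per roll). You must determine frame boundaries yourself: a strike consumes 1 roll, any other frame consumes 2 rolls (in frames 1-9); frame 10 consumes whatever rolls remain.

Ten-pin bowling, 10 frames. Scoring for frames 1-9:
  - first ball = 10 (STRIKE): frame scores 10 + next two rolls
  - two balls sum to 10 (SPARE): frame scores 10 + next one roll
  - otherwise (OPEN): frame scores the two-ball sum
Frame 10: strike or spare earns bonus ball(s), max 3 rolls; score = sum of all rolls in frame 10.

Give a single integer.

Frame 1: STRIKE. 10 + next two rolls (10+8) = 28. Cumulative: 28
Frame 2: STRIKE. 10 + next two rolls (8+1) = 19. Cumulative: 47
Frame 3: OPEN (8+1=9). Cumulative: 56
Frame 4: STRIKE. 10 + next two rolls (7+2) = 19. Cumulative: 75
Frame 5: OPEN (7+2=9). Cumulative: 84
Frame 6: OPEN (4+3=7). Cumulative: 91
Frame 7: SPARE (7+3=10). 10 + next roll (8) = 18. Cumulative: 109
Frame 8: SPARE (8+2=10). 10 + next roll (8) = 18. Cumulative: 127
Frame 9: OPEN (8+0=8). Cumulative: 135
Frame 10: OPEN. Sum of all frame-10 rolls (5+1) = 6. Cumulative: 141

Answer: 141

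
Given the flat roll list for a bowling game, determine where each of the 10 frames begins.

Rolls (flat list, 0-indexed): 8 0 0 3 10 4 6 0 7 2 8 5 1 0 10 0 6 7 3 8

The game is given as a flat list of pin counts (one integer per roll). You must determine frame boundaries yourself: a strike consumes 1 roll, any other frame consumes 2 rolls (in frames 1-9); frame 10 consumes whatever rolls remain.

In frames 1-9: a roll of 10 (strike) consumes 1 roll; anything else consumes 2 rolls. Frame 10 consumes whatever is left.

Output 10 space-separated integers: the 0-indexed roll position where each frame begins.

Frame 1 starts at roll index 0: rolls=8,0 (sum=8), consumes 2 rolls
Frame 2 starts at roll index 2: rolls=0,3 (sum=3), consumes 2 rolls
Frame 3 starts at roll index 4: roll=10 (strike), consumes 1 roll
Frame 4 starts at roll index 5: rolls=4,6 (sum=10), consumes 2 rolls
Frame 5 starts at roll index 7: rolls=0,7 (sum=7), consumes 2 rolls
Frame 6 starts at roll index 9: rolls=2,8 (sum=10), consumes 2 rolls
Frame 7 starts at roll index 11: rolls=5,1 (sum=6), consumes 2 rolls
Frame 8 starts at roll index 13: rolls=0,10 (sum=10), consumes 2 rolls
Frame 9 starts at roll index 15: rolls=0,6 (sum=6), consumes 2 rolls
Frame 10 starts at roll index 17: 3 remaining rolls

Answer: 0 2 4 5 7 9 11 13 15 17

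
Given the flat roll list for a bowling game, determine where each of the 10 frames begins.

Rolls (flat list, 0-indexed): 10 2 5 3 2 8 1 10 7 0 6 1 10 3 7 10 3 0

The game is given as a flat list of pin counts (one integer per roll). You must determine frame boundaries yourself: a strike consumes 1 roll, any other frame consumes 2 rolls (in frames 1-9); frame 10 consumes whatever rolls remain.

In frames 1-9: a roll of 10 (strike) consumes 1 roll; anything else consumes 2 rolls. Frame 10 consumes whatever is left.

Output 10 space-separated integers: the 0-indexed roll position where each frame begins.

Answer: 0 1 3 5 7 8 10 12 13 15

Derivation:
Frame 1 starts at roll index 0: roll=10 (strike), consumes 1 roll
Frame 2 starts at roll index 1: rolls=2,5 (sum=7), consumes 2 rolls
Frame 3 starts at roll index 3: rolls=3,2 (sum=5), consumes 2 rolls
Frame 4 starts at roll index 5: rolls=8,1 (sum=9), consumes 2 rolls
Frame 5 starts at roll index 7: roll=10 (strike), consumes 1 roll
Frame 6 starts at roll index 8: rolls=7,0 (sum=7), consumes 2 rolls
Frame 7 starts at roll index 10: rolls=6,1 (sum=7), consumes 2 rolls
Frame 8 starts at roll index 12: roll=10 (strike), consumes 1 roll
Frame 9 starts at roll index 13: rolls=3,7 (sum=10), consumes 2 rolls
Frame 10 starts at roll index 15: 3 remaining rolls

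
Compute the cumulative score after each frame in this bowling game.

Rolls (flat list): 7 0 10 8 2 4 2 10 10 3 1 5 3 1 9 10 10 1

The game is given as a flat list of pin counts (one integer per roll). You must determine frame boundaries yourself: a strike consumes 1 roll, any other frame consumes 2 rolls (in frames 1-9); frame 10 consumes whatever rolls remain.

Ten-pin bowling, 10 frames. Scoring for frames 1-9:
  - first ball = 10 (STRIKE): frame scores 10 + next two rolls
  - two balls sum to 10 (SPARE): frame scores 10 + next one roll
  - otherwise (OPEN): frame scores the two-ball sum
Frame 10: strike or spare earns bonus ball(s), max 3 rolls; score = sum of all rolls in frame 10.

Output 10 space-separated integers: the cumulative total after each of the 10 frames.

Answer: 7 27 41 47 70 84 88 96 116 137

Derivation:
Frame 1: OPEN (7+0=7). Cumulative: 7
Frame 2: STRIKE. 10 + next two rolls (8+2) = 20. Cumulative: 27
Frame 3: SPARE (8+2=10). 10 + next roll (4) = 14. Cumulative: 41
Frame 4: OPEN (4+2=6). Cumulative: 47
Frame 5: STRIKE. 10 + next two rolls (10+3) = 23. Cumulative: 70
Frame 6: STRIKE. 10 + next two rolls (3+1) = 14. Cumulative: 84
Frame 7: OPEN (3+1=4). Cumulative: 88
Frame 8: OPEN (5+3=8). Cumulative: 96
Frame 9: SPARE (1+9=10). 10 + next roll (10) = 20. Cumulative: 116
Frame 10: STRIKE. Sum of all frame-10 rolls (10+10+1) = 21. Cumulative: 137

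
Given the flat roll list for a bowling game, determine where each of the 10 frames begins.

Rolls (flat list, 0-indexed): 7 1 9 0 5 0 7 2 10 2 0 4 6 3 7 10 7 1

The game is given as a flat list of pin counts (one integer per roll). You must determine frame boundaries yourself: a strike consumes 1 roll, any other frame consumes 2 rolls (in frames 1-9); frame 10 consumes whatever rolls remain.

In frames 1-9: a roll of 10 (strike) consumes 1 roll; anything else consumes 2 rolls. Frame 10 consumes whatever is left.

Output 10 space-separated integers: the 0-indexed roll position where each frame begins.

Frame 1 starts at roll index 0: rolls=7,1 (sum=8), consumes 2 rolls
Frame 2 starts at roll index 2: rolls=9,0 (sum=9), consumes 2 rolls
Frame 3 starts at roll index 4: rolls=5,0 (sum=5), consumes 2 rolls
Frame 4 starts at roll index 6: rolls=7,2 (sum=9), consumes 2 rolls
Frame 5 starts at roll index 8: roll=10 (strike), consumes 1 roll
Frame 6 starts at roll index 9: rolls=2,0 (sum=2), consumes 2 rolls
Frame 7 starts at roll index 11: rolls=4,6 (sum=10), consumes 2 rolls
Frame 8 starts at roll index 13: rolls=3,7 (sum=10), consumes 2 rolls
Frame 9 starts at roll index 15: roll=10 (strike), consumes 1 roll
Frame 10 starts at roll index 16: 2 remaining rolls

Answer: 0 2 4 6 8 9 11 13 15 16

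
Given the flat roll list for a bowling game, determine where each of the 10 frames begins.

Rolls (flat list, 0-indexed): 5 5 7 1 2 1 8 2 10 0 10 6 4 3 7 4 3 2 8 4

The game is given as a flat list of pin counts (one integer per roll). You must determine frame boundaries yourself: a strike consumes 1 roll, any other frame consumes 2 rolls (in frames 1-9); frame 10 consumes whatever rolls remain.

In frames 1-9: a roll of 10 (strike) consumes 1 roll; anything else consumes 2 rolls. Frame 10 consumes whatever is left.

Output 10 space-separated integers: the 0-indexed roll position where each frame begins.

Frame 1 starts at roll index 0: rolls=5,5 (sum=10), consumes 2 rolls
Frame 2 starts at roll index 2: rolls=7,1 (sum=8), consumes 2 rolls
Frame 3 starts at roll index 4: rolls=2,1 (sum=3), consumes 2 rolls
Frame 4 starts at roll index 6: rolls=8,2 (sum=10), consumes 2 rolls
Frame 5 starts at roll index 8: roll=10 (strike), consumes 1 roll
Frame 6 starts at roll index 9: rolls=0,10 (sum=10), consumes 2 rolls
Frame 7 starts at roll index 11: rolls=6,4 (sum=10), consumes 2 rolls
Frame 8 starts at roll index 13: rolls=3,7 (sum=10), consumes 2 rolls
Frame 9 starts at roll index 15: rolls=4,3 (sum=7), consumes 2 rolls
Frame 10 starts at roll index 17: 3 remaining rolls

Answer: 0 2 4 6 8 9 11 13 15 17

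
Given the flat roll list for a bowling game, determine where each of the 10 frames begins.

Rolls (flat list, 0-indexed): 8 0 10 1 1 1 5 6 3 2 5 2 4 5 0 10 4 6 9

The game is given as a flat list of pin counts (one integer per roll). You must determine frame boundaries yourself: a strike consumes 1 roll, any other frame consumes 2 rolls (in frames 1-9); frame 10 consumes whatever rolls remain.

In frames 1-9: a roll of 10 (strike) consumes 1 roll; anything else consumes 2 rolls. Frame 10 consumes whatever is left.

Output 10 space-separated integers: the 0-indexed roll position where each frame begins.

Answer: 0 2 3 5 7 9 11 13 15 16

Derivation:
Frame 1 starts at roll index 0: rolls=8,0 (sum=8), consumes 2 rolls
Frame 2 starts at roll index 2: roll=10 (strike), consumes 1 roll
Frame 3 starts at roll index 3: rolls=1,1 (sum=2), consumes 2 rolls
Frame 4 starts at roll index 5: rolls=1,5 (sum=6), consumes 2 rolls
Frame 5 starts at roll index 7: rolls=6,3 (sum=9), consumes 2 rolls
Frame 6 starts at roll index 9: rolls=2,5 (sum=7), consumes 2 rolls
Frame 7 starts at roll index 11: rolls=2,4 (sum=6), consumes 2 rolls
Frame 8 starts at roll index 13: rolls=5,0 (sum=5), consumes 2 rolls
Frame 9 starts at roll index 15: roll=10 (strike), consumes 1 roll
Frame 10 starts at roll index 16: 3 remaining rolls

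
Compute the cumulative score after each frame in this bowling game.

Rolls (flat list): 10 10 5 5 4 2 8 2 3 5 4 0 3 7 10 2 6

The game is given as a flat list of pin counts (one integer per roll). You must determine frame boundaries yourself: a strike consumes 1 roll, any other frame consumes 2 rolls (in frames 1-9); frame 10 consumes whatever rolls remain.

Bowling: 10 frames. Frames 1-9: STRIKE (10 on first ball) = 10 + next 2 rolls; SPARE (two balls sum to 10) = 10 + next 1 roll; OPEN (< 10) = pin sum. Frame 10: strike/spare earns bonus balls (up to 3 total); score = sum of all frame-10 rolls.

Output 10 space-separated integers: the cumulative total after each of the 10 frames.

Answer: 25 45 59 65 78 86 90 110 128 136

Derivation:
Frame 1: STRIKE. 10 + next two rolls (10+5) = 25. Cumulative: 25
Frame 2: STRIKE. 10 + next two rolls (5+5) = 20. Cumulative: 45
Frame 3: SPARE (5+5=10). 10 + next roll (4) = 14. Cumulative: 59
Frame 4: OPEN (4+2=6). Cumulative: 65
Frame 5: SPARE (8+2=10). 10 + next roll (3) = 13. Cumulative: 78
Frame 6: OPEN (3+5=8). Cumulative: 86
Frame 7: OPEN (4+0=4). Cumulative: 90
Frame 8: SPARE (3+7=10). 10 + next roll (10) = 20. Cumulative: 110
Frame 9: STRIKE. 10 + next two rolls (2+6) = 18. Cumulative: 128
Frame 10: OPEN. Sum of all frame-10 rolls (2+6) = 8. Cumulative: 136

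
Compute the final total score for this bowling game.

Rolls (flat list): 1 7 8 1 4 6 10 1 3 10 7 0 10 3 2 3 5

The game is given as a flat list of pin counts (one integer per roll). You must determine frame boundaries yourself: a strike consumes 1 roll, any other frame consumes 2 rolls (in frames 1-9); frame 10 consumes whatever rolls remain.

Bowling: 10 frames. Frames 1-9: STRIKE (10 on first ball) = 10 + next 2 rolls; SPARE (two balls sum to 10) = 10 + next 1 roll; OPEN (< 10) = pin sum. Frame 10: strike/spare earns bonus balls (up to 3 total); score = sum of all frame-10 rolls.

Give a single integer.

Frame 1: OPEN (1+7=8). Cumulative: 8
Frame 2: OPEN (8+1=9). Cumulative: 17
Frame 3: SPARE (4+6=10). 10 + next roll (10) = 20. Cumulative: 37
Frame 4: STRIKE. 10 + next two rolls (1+3) = 14. Cumulative: 51
Frame 5: OPEN (1+3=4). Cumulative: 55
Frame 6: STRIKE. 10 + next two rolls (7+0) = 17. Cumulative: 72
Frame 7: OPEN (7+0=7). Cumulative: 79
Frame 8: STRIKE. 10 + next two rolls (3+2) = 15. Cumulative: 94
Frame 9: OPEN (3+2=5). Cumulative: 99
Frame 10: OPEN. Sum of all frame-10 rolls (3+5) = 8. Cumulative: 107

Answer: 107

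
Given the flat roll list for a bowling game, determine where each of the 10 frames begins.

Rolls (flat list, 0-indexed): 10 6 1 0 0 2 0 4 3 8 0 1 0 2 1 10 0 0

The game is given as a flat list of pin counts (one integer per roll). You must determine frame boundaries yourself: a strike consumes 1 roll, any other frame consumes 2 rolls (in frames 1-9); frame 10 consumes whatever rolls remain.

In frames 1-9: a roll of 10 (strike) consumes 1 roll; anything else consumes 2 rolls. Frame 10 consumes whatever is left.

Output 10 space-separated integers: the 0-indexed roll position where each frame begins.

Frame 1 starts at roll index 0: roll=10 (strike), consumes 1 roll
Frame 2 starts at roll index 1: rolls=6,1 (sum=7), consumes 2 rolls
Frame 3 starts at roll index 3: rolls=0,0 (sum=0), consumes 2 rolls
Frame 4 starts at roll index 5: rolls=2,0 (sum=2), consumes 2 rolls
Frame 5 starts at roll index 7: rolls=4,3 (sum=7), consumes 2 rolls
Frame 6 starts at roll index 9: rolls=8,0 (sum=8), consumes 2 rolls
Frame 7 starts at roll index 11: rolls=1,0 (sum=1), consumes 2 rolls
Frame 8 starts at roll index 13: rolls=2,1 (sum=3), consumes 2 rolls
Frame 9 starts at roll index 15: roll=10 (strike), consumes 1 roll
Frame 10 starts at roll index 16: 2 remaining rolls

Answer: 0 1 3 5 7 9 11 13 15 16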